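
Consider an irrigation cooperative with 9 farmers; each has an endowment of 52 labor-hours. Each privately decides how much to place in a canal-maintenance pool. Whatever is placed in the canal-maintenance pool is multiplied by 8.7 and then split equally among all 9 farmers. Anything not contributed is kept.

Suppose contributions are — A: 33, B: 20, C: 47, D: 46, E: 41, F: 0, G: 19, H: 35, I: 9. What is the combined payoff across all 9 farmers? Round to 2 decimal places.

2393.00 labor-hours

Total contributed: 33 + 20 + 47 + 46 + 41 + 0 + 19 + 35 + 9 = 250; total kept: 9 × 52 − 250 = 218.
The canal-maintenance pool pays out 8.7 × 250 = 2175.00 in aggregate.
Group total = 218 + 2175.00 = 2393.00.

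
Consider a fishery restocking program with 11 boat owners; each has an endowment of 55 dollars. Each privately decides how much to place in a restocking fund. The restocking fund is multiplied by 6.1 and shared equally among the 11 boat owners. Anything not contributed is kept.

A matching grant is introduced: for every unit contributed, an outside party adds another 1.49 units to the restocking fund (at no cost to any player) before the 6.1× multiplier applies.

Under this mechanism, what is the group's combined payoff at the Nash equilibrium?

9189.35 dollars

The effective private return per unit is now 6.1 × 2.49 / 11 = 1.3808 > 1, so every player's dominant strategy flips to full contribution.
So the Nash equilibrium is full contribution by all 11; the group earns 6.1 × 2.49 × 605 = 9189.35.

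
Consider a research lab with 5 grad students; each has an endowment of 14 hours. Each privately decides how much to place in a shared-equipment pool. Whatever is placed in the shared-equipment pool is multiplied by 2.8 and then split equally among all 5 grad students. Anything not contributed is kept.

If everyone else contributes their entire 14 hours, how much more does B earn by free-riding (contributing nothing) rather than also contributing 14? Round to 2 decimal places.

6.16 hours

Switching from a contribution of 14 to 0 lets B keep an extra 14 hours, but lowers the shared-equipment pool by 14, which costs B their own share of that drop: 2.8/5 × 14 = 7.84.
Net gain = 14 − 7.84 = 6.16. The private return per contributed unit (0.5600) is below 1, so free-riding is indeed the best response regardless of what the others do.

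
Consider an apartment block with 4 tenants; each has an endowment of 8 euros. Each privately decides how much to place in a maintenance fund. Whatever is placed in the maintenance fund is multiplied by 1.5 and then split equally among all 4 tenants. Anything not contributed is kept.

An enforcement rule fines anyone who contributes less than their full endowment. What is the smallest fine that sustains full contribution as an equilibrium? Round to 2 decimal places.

5.00 euros

Given the others contribute fully, the best deviation is to contribute 0 (any partial contribution still incurs the fine and gives up units whose private return 0.3750 is below 1).
Deviating from 8 to 0 saves 8 euros but forfeits the deviator's share of the drop in the maintenance fund: 1.5/4 × 8 = 3.00.
So the deviation gain is 8 − 3.00 = 5.00, and the fine must be at least 5.00 euros to wipe it out.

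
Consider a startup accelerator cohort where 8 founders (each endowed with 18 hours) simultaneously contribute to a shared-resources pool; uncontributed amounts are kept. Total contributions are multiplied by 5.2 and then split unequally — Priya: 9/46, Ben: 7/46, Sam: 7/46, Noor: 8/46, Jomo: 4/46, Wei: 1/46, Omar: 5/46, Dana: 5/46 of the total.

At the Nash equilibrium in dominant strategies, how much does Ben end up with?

For player j, contributing a unit is worthwhile iff 5.2 × (j's share) ≥ 1, i.e. iff j's share is at least 0.1923.
Only Priya (9/46) clears that bar, contributing 18; the remaining 7 contribute 0. Total contributed: 18.
Ben keeps 18 and receives 5.2 × 18 × 7/46 = 14.24 from the shared-resources pool, for a payoff of 32.24.

32.24 hours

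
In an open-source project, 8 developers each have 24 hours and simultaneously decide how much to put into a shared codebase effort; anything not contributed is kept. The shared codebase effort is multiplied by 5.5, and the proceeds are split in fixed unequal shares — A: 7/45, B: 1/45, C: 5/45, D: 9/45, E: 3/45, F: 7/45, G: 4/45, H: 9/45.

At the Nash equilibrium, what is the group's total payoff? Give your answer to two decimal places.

408.00 hours

Player j's private return per contributed unit is 5.5 × (j's share). Contributing is weakly dominant for j when that share is at least 1/5.5 = 0.1818, and contributing 0 is dominant otherwise.
D and H are above the threshold, contributing 24 each; the remaining 6 contribute 0. Total contributed: 48.
The shared codebase effort pays out 5.5 × 48 = 264.00 in total (split across the unequal shares, but the aggregate is all that matters for the group sum).
The 6 free-riders keep 24 each, adding 144. Group total = 144 + 264.00 = 408.00.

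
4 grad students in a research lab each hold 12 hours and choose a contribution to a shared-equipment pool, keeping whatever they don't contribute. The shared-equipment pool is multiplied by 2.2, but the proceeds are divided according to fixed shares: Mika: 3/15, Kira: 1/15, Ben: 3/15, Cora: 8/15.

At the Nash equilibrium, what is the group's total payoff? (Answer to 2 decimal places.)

62.40 hours

For player j, contributing a unit is worthwhile iff 2.2 × (j's share) ≥ 1, i.e. iff j's share is at least 0.4545.
Cora alone (share 8/15) is above the threshold, contributing 12; the remaining 3 contribute 0. Total contributed: 12.
The shared-equipment pool pays out 2.2 × 12 = 26.40 in total (split across the unequal shares, but the aggregate is all that matters for the group sum).
The 3 free-riders keep 12 each, adding 36. Group total = 36 + 26.40 = 62.40.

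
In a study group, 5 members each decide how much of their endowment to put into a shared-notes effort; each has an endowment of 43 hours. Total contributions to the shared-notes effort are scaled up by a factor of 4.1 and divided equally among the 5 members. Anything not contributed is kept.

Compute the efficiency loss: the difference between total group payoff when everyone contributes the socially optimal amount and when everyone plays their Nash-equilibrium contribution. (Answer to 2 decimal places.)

666.50 hours

Each contributed unit returns 4.1/5 = 0.8200 to its contributor — below 1 — so contributing 0 is dominant for every player. At the Nash equilibrium everyone keeps their 43, and the group total is 5 × 43 = 215.
Each contributed unit returns 4.100 to the group as a whole (0.8200 to each of 5 players), which exceeds 1, so the social optimum is full contribution: group total = 4.100 × 215 = 881.50.
Efficiency loss = 881.50 − 215 = 666.50.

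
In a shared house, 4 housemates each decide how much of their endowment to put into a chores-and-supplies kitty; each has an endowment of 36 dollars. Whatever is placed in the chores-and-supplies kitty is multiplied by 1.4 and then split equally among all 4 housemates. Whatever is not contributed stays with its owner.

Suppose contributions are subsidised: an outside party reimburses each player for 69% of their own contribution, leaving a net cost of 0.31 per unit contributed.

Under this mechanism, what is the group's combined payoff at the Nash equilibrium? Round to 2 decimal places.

300.96 dollars

Under the mechanism each unit contributed yields (1.4/4) / 0.31 = 1.1290 back to its contributor per unit of net cost, which exceeds 1, making full contribution the dominant choice for everyone.
So the Nash equilibrium is full contribution by all 4; the group earns 4 × (36 × 0.69 + 1.4 × 36) = 300.96.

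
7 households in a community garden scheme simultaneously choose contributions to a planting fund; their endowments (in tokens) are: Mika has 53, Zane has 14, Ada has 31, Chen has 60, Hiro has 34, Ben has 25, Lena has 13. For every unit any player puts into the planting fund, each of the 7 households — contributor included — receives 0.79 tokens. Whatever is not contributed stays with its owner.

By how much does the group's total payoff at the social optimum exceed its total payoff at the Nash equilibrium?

The private return per contributed unit is 0.79 < 1 for everyone, so the Nash equilibrium is zero contribution and the group total is Σ E_j = 53 + 14 + 31 + 60 + 34 + 25 + 13 = 230.
Each contributed unit returns 5.530 to the group, so the social optimum is full contribution by everyone: group total = 5.530 × 230 = 1271.90.
Efficiency loss = (5.530 − 1) × 230 = 1041.90.

1041.90 tokens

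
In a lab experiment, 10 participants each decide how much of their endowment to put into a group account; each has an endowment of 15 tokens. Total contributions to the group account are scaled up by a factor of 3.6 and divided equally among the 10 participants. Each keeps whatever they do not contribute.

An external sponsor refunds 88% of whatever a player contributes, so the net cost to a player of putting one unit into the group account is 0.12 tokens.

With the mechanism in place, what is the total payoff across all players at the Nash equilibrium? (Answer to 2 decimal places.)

672.00 tokens

Under the mechanism each unit contributed yields (3.6/10) / 0.12 = 3.0000 back to its contributor per unit of net cost, which exceeds 1, making full contribution the dominant choice for everyone.
So the Nash equilibrium is full contribution by all 10; the group earns 10 × (15 × 0.88 + 3.6 × 15) = 672.00.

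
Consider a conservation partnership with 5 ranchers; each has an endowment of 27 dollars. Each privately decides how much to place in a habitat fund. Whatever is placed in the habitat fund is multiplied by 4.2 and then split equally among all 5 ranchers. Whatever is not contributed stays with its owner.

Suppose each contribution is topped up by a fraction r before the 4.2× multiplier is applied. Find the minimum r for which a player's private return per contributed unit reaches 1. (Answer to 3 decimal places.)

With matching at rate r, one contributed unit becomes (1 + r) in the habitat fund and returns 4.2 × (1 + r) / 5 to the contributor.
Setting this equal to 1: 1 + r = 5/4.2 = 1.1905.
So the minimum matching rate is r = 1.1905 − 1 = 0.190.

0.190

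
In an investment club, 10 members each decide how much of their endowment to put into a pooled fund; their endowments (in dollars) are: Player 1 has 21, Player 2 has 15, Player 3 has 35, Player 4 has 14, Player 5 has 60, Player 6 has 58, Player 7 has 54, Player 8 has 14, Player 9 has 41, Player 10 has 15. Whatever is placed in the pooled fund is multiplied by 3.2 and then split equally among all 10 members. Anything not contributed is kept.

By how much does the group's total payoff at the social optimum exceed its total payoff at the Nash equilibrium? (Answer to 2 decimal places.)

719.40 dollars

The private return per contributed unit is 3.2/10 = 0.3200 < 1 for every player regardless of endowment, so the Nash equilibrium is zero contribution and the group total is Σ E_j = 21 + 15 + 35 + 14 + 60 + 58 + 54 + 14 + 41 + 15 = 327.
Each contributed unit returns 3.200 to the group, so the social optimum is full contribution by everyone: group total = 3.200 × 327 = 1046.40.
Efficiency loss = (3.200 − 1) × 327 = 719.40.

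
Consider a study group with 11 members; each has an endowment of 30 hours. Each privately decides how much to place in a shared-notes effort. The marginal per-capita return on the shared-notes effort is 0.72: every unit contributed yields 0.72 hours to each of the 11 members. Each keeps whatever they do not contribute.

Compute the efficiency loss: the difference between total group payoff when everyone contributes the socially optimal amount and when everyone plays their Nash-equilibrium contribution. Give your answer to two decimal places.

2283.60 hours

The private return per contributed unit is 0.72 < 1, so contributing 0 is dominant for every player. At the Nash equilibrium everyone keeps their 30, and the group total is 11 × 30 = 330.
Each contributed unit returns 7.920 to the group as a whole (0.72 to each of 11 players), which exceeds 1, so the social optimum is full contribution: group total = 7.920 × 330 = 2613.60.
Efficiency loss = 2613.60 − 330 = 2283.60.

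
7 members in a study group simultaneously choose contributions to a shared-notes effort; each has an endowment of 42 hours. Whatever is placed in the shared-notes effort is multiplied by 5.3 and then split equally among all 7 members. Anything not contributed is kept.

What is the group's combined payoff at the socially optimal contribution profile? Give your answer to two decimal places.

Each contributed unit returns 5.300 to the group as a whole (0.7571 to each of 7 players), which exceeds 1, so the social optimum is full contribution: group total = 5.300 × 294 = 1558.20.

1558.20 hours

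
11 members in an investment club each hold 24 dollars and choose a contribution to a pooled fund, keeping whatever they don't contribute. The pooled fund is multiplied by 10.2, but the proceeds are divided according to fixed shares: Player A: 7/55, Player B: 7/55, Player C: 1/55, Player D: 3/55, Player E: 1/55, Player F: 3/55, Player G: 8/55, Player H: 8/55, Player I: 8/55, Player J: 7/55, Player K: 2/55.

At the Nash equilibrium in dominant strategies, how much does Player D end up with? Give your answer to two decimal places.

104.12 dollars

Player j's private return per contributed unit is 10.2 × (j's share). Contributing is weakly dominant for j when that share is at least 1/10.2 = 0.0980, and contributing 0 is dominant otherwise.
Player A, Player B, Player G, Player H, Player I and Player J are above the threshold, contributing 24 each; the remaining 5 contribute 0. Total contributed: 144.
Player D keeps 24 and receives 10.2 × 144 × 3/55 = 80.12 from the pooled fund, for a payoff of 104.12.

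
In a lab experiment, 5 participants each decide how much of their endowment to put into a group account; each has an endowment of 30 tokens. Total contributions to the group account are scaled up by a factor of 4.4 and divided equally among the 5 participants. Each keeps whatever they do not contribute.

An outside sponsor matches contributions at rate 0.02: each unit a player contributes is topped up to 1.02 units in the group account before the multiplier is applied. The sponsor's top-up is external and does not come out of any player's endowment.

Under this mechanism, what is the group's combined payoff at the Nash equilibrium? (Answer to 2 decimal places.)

150.00 tokens

With the mechanism, a contributed unit returns 4.4 × 1.02 / 5 = 0.8976 per unit of net cost — still below 1 — so contributing 0 remains dominant for every player.
At the Nash equilibrium no one contributes; group total payoff = 5 × 30 = 150.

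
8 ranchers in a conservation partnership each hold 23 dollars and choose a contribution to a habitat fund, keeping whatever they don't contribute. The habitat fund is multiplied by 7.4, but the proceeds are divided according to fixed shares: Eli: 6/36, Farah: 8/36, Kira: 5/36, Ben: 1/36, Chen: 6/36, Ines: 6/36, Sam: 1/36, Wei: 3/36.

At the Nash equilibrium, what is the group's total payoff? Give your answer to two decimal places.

For player j, contributing a unit is worthwhile iff 7.4 × (j's share) ≥ 1, i.e. iff j's share is at least 0.1351.
The shares above 0.1351 belong to Eli, Farah, Kira, Chen and Ines, contributing 23 each; the remaining 3 contribute 0. Total contributed: 115.
The habitat fund pays out 7.4 × 115 = 851.00 in total (split across the unequal shares, but the aggregate is all that matters for the group sum).
The 3 free-riders keep 23 each, adding 69. Group total = 69 + 851.00 = 920.00.

920.00 dollars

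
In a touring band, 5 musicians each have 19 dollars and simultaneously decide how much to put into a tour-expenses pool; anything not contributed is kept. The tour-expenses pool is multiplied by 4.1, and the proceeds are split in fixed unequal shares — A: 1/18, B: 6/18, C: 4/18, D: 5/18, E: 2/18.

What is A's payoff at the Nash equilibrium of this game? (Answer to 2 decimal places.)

A player with share s gets back 4.1·s per unit contributed, so full contribution is dominant for anyone with s > 1/4.1 = 0.2439 and zero contribution is dominant for anyone below.
B and D clear that bar, contributing 19 each; the remaining 3 contribute 0. Total contributed: 38.
A keeps 19 and receives 4.1 × 38 × 1/18 = 8.66 from the tour-expenses pool, for a payoff of 27.66.

27.66 dollars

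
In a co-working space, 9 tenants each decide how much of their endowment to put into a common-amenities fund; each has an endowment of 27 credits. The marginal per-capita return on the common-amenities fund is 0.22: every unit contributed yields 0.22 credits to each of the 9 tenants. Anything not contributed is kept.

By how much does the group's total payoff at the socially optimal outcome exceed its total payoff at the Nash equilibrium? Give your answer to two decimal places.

238.14 credits

The private return per contributed unit is 0.22 < 1, so contributing 0 is dominant for every player. At the Nash equilibrium everyone keeps their 27, and the group total is 9 × 27 = 243.
Each contributed unit returns 1.980 to the group as a whole (0.22 to each of 9 players), which exceeds 1, so the social optimum is full contribution: group total = 1.980 × 243 = 481.14.
Efficiency loss = 481.14 − 243 = 238.14.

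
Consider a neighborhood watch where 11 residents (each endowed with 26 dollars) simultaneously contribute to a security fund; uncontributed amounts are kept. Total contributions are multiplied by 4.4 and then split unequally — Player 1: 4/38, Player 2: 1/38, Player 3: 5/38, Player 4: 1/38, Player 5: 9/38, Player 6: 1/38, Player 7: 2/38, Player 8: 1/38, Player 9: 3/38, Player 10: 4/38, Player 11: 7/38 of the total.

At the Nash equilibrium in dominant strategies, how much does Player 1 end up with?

38.04 dollars

For player j, contributing a unit is worthwhile iff 4.4 × (j's share) ≥ 1, i.e. iff j's share is at least 0.2273.
Player 5 alone (share 9/38) is above the threshold, contributing 26; the remaining 10 contribute 0. Total contributed: 26.
Player 1 keeps 26 and receives 4.4 × 26 × 4/38 = 12.04 from the security fund, for a payoff of 38.04.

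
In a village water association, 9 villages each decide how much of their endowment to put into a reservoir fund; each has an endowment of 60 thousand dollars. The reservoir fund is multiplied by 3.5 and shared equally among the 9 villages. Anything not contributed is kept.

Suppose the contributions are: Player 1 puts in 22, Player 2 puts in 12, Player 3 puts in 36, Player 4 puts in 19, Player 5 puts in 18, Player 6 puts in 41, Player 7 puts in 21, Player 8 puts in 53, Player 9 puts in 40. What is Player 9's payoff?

121.89 thousand dollars

Total contributed: 22 + 12 + 36 + 19 + 18 + 41 + 21 + 53 + 40 = 262.
Each receives 3.5 × 262 / 9 = 101.89 from the reservoir fund.
Player 9 keeps 60 − 40 = 20, so Player 9's payoff is 20 + 101.89 = 121.89.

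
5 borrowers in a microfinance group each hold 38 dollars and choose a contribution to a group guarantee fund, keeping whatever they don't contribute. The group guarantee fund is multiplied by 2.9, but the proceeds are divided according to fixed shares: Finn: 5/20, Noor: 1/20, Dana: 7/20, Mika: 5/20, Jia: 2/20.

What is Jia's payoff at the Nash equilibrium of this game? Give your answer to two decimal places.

Player j's private return per contributed unit is 2.9 × (j's share). Contributing is weakly dominant for j when that share is at least 1/2.9 = 0.3448, and contributing 0 is dominant otherwise.
Only Dana (7/20) clears that bar, contributing 38; the remaining 4 contribute 0. Total contributed: 38.
Jia keeps 38 and receives 2.9 × 38 × 2/20 = 11.02 from the group guarantee fund, for a payoff of 49.02.

49.02 dollars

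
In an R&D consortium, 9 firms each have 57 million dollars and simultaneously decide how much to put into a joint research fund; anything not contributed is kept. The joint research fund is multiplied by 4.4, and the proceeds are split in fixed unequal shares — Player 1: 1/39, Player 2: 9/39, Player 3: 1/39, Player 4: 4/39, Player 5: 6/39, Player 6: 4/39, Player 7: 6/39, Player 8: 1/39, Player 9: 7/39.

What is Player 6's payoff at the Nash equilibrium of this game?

82.72 million dollars

A player with share s gets back 4.4·s per unit contributed, so full contribution is dominant for anyone with s > 1/4.4 = 0.2273 and zero contribution is dominant for anyone below.
Only Player 2 (9/39) clears that bar, contributing 57; the remaining 8 contribute 0. Total contributed: 57.
Player 6 keeps 57 and receives 4.4 × 57 × 4/39 = 25.72 from the joint research fund, for a payoff of 82.72.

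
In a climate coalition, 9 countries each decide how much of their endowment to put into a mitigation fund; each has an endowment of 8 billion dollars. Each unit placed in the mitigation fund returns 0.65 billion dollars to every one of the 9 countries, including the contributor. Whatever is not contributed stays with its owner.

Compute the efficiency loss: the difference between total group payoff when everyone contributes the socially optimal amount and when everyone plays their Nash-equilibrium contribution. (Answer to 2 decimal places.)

349.20 billion dollars

The private return per contributed unit is 0.65 < 1, so contributing 0 is dominant for every player. At the Nash equilibrium everyone keeps their 8, and the group total is 9 × 8 = 72.
Each contributed unit returns 5.850 to the group as a whole (0.65 to each of 9 players), which exceeds 1, so the social optimum is full contribution: group total = 5.850 × 72 = 421.20.
Efficiency loss = 421.20 − 72 = 349.20.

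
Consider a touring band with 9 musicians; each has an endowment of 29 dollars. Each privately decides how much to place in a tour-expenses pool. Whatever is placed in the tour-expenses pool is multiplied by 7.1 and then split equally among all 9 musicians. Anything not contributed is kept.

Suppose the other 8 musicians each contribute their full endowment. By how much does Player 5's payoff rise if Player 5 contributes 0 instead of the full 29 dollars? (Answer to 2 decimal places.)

Switching from a contribution of 29 to 0 lets Player 5 keep an extra 29 dollars, but lowers the tour-expenses pool by 29, which costs Player 5 their own share of that drop: 7.1/9 × 29 = 22.88.
Net gain = 29 − 22.88 = 6.12. The private return per contributed unit (0.7889) is below 1, so free-riding is indeed the best response regardless of what the others do.

6.12 dollars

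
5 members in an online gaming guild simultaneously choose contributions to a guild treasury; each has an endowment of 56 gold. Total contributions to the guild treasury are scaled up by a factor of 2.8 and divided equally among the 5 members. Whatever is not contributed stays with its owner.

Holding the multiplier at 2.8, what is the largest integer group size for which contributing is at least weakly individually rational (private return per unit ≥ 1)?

Private return per unit is 2.8/(group size), which is ≥ 1 whenever the group size is ≤ 2.8.
The largest such integer is 2.

2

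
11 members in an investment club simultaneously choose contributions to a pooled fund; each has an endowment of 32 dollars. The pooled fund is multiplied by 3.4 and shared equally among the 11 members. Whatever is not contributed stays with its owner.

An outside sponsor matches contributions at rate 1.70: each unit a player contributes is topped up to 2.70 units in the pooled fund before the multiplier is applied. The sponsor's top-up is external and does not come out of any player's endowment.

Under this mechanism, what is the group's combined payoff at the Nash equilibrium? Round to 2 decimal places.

The effective private return is 3.4 × 2.70 / 11 = 0.8345, which is still under 1, so the mechanism doesn't change anyone's dominant strategy: zero contribution.
Everyone keeps their endowment and the group total is 11 × 32 = 352.

352.00 dollars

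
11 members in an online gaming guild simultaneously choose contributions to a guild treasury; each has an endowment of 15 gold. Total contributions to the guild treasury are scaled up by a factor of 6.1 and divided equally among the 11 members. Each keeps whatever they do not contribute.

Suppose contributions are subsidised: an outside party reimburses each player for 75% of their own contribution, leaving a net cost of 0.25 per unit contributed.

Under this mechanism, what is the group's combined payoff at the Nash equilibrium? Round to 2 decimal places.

With the mechanism, a contributed unit returns (6.1/11) / 0.25 = 2.2182 per unit of net cost to the contributor — now above 1 — so contributing fully is weakly dominant for every player.
At the Nash equilibrium everyone contributes 15. Group total payoff = 11 × (15 × 0.75 + 6.1 × 15) = 1130.25.

1130.25 gold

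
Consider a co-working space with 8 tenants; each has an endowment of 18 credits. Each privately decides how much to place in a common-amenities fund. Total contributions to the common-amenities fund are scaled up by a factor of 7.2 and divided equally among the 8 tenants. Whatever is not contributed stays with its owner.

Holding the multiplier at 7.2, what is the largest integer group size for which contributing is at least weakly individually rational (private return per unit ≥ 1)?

7

Private return per unit is 7.2/(group size), which is ≥ 1 whenever the group size is ≤ 7.2.
The largest such integer is 7.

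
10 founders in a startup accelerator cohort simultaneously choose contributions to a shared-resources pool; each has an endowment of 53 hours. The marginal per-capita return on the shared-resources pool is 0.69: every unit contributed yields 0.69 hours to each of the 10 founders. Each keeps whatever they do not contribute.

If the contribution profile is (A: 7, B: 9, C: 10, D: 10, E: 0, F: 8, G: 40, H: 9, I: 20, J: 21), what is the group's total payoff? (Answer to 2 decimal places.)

Total contributed: 7 + 9 + 10 + 10 + 0 + 8 + 40 + 9 + 20 + 21 = 134; total kept: 10 × 53 − 134 = 396.
The shared-resources pool pays out 0.69 × 10 × 134 = 924.60 in aggregate.
Group total = 396 + 924.60 = 1320.60.

1320.60 hours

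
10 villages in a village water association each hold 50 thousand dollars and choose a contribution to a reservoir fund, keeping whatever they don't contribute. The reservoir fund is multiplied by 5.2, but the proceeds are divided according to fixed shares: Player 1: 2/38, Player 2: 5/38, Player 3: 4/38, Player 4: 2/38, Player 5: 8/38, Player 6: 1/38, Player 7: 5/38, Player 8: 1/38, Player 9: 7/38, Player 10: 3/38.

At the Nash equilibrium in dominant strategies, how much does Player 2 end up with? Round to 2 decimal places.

84.21 thousand dollars

Each unit j contributes comes back to j as 5.2 × (j's share), so j prefers to contribute only if that share exceeds 1/5.2 = 0.1923; otherwise keeping the unit dominates.
Player 5 alone (share 8/38) is above the threshold, contributing 50; the remaining 9 contribute 0. Total contributed: 50.
Player 2 keeps 50 and receives 5.2 × 50 × 5/38 = 34.21 from the reservoir fund, for a payoff of 84.21.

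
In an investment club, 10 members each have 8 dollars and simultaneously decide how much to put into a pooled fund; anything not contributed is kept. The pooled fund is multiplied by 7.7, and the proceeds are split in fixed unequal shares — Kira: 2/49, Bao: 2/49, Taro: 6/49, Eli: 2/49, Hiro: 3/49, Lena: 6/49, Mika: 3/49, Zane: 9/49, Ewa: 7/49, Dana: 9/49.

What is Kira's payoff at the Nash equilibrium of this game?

15.54 dollars

Each unit j contributes comes back to j as 7.7 × (j's share), so j prefers to contribute only if that share exceeds 1/7.7 = 0.1299; otherwise keeping the unit dominates.
Zane, Ewa and Dana clear that bar, contributing 8 each; the remaining 7 contribute 0. Total contributed: 24.
Kira keeps 8 and receives 7.7 × 24 × 2/49 = 7.54 from the pooled fund, for a payoff of 15.54.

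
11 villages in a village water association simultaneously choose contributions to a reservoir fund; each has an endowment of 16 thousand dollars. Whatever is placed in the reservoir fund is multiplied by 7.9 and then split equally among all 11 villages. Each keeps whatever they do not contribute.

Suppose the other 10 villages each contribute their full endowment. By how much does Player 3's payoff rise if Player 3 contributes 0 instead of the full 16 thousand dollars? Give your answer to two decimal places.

Switching from a contribution of 16 to 0 lets Player 3 keep an extra 16 thousand dollars, but lowers the reservoir fund by 16, which costs Player 3 their own share of that drop: 7.9/11 × 16 = 11.49.
Net gain = 16 − 11.49 = 4.51. The private return per contributed unit (0.7182) is below 1, so free-riding is indeed the best response regardless of what the others do.

4.51 thousand dollars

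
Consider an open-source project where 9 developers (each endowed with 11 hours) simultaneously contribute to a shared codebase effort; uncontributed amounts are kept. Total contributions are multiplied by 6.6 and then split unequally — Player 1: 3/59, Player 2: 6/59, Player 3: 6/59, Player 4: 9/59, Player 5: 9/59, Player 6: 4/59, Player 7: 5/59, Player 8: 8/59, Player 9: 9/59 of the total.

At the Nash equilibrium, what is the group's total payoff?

283.80 hours

Each unit j contributes comes back to j as 6.6 × (j's share), so j prefers to contribute only if that share exceeds 1/6.6 = 0.1515; otherwise keeping the unit dominates.
Player 4, Player 5 and Player 9 are above the threshold, contributing 11 each; the remaining 6 contribute 0. Total contributed: 33.
The shared codebase effort pays out 6.6 × 33 = 217.80 in total (split across the unequal shares, but the aggregate is all that matters for the group sum).
The 6 free-riders keep 11 each, adding 66. Group total = 66 + 217.80 = 283.80.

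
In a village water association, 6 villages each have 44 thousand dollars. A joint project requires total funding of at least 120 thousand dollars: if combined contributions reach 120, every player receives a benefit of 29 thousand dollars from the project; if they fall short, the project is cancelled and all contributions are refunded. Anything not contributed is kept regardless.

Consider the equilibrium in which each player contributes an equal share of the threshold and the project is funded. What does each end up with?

53 thousand dollars

Equal share of the threshold: 120/6 = 20.
At this profile no one gains by cutting their contribution: any cut drops the total below 120, the project is cancelled, contributions are refunded, and the deviator ends with 44, which is less than 44 − 20 + 29 = 53. Contributing more than 20 just wastes the excess. So contributing exactly 20 is a best response.
Each player's payoff: 44 − 20 + 29 = 53.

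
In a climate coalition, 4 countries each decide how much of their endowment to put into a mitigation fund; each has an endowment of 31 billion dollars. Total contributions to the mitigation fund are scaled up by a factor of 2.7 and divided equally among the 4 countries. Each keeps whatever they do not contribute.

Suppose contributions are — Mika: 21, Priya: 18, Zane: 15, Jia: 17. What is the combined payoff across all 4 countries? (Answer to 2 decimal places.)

Total contributed: 21 + 18 + 15 + 17 = 71; total kept: 4 × 31 − 71 = 53.
The mitigation fund pays out 2.7 × 71 = 191.70 in aggregate.
Group total = 53 + 191.70 = 244.70.

244.70 billion dollars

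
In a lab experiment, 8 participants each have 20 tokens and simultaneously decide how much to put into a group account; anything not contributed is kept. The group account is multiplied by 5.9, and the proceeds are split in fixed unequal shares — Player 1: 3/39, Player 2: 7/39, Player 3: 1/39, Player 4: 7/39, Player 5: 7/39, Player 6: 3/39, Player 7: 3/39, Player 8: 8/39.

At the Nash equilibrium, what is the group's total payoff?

552.00 tokens

For player j, contributing a unit is worthwhile iff 5.9 × (j's share) ≥ 1, i.e. iff j's share is at least 0.1695.
The shares above 0.1695 belong to Player 2, Player 4, Player 5 and Player 8, contributing 20 each; the remaining 4 contribute 0. Total contributed: 80.
The group account pays out 5.9 × 80 = 472.00 in total (split across the unequal shares, but the aggregate is all that matters for the group sum).
The 4 free-riders keep 20 each, adding 80. Group total = 80 + 472.00 = 552.00.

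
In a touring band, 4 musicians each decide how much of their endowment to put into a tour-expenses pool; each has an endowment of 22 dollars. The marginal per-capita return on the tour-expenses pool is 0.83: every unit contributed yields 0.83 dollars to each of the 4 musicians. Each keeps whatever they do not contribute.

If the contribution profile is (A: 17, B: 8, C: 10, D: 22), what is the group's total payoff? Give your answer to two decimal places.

220.24 dollars

Total contributed: 17 + 8 + 10 + 22 = 57; total kept: 4 × 22 − 57 = 31.
The tour-expenses pool pays out 0.83 × 4 × 57 = 189.24 in aggregate.
Group total = 31 + 189.24 = 220.24.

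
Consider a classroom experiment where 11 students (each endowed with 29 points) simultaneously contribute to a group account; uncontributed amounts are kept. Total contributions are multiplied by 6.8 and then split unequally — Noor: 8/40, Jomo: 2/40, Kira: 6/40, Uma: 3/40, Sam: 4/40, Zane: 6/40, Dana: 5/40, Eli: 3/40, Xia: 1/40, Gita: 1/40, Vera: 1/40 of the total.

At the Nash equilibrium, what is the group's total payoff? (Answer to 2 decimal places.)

823.60 points

Each unit j contributes comes back to j as 6.8 × (j's share), so j prefers to contribute only if that share exceeds 1/6.8 = 0.1471; otherwise keeping the unit dominates.
The shares above 0.1471 belong to Noor, Kira and Zane, contributing 29 each; the remaining 8 contribute 0. Total contributed: 87.
The group account pays out 6.8 × 87 = 591.60 in total (split across the unequal shares, but the aggregate is all that matters for the group sum).
The 8 free-riders keep 29 each, adding 232. Group total = 232 + 591.60 = 823.60.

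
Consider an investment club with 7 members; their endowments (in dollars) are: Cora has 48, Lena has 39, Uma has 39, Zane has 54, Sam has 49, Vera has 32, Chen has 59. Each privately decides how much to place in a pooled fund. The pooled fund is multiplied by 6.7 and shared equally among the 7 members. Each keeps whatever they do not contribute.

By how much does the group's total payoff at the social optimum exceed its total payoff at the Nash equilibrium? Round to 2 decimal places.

The private return per contributed unit is 6.7/7 = 0.9571 < 1 for every player regardless of endowment, so the Nash equilibrium is zero contribution and the group total is Σ E_j = 48 + 39 + 39 + 54 + 49 + 32 + 59 = 320.
Each contributed unit returns 6.700 to the group, so the social optimum is full contribution by everyone: group total = 6.700 × 320 = 2144.00.
Efficiency loss = (6.700 − 1) × 320 = 1824.00.

1824.00 dollars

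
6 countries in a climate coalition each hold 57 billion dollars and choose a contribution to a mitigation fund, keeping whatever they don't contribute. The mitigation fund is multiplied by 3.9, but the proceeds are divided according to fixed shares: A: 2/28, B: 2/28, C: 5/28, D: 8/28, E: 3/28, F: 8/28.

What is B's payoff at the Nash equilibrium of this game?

Player j's private return per contributed unit is 3.9 × (j's share). Contributing is weakly dominant for j when that share is at least 1/3.9 = 0.2564, and contributing 0 is dominant otherwise.
D and F clear that bar, contributing 57 each; the remaining 4 contribute 0. Total contributed: 114.
B keeps 57 and receives 3.9 × 114 × 2/28 = 31.76 from the mitigation fund, for a payoff of 88.76.

88.76 billion dollars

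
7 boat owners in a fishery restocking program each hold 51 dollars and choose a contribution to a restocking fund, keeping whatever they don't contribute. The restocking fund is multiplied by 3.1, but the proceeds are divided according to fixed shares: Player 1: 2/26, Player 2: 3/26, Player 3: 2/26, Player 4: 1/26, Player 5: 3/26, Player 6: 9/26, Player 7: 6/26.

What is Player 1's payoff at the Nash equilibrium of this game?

63.16 dollars

Player j's private return per contributed unit is 3.1 × (j's share). Contributing is weakly dominant for j when that share is at least 1/3.1 = 0.3226, and contributing 0 is dominant otherwise.
The only share above 0.3226 is Player 6's 9/26, contributing 51; the remaining 6 contribute 0. Total contributed: 51.
Player 1 keeps 51 and receives 3.1 × 51 × 2/26 = 12.16 from the restocking fund, for a payoff of 63.16.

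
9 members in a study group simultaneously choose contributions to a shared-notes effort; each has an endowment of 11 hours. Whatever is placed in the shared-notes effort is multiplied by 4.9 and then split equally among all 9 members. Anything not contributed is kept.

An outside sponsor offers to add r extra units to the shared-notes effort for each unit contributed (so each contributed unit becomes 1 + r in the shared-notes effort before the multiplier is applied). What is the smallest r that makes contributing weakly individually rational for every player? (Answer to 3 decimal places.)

With matching at rate r, one contributed unit becomes (1 + r) in the shared-notes effort and returns 4.9 × (1 + r) / 9 to the contributor.
Setting this equal to 1: 1 + r = 9/4.9 = 1.8367.
So the minimum matching rate is r = 1.8367 − 1 = 0.837.

0.837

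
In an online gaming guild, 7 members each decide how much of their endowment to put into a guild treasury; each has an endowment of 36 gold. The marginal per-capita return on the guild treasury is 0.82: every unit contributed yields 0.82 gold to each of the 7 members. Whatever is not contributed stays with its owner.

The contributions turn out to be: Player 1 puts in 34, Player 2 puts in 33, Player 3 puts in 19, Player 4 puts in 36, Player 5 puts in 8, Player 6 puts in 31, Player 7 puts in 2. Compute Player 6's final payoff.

Total contributed: 34 + 33 + 19 + 36 + 8 + 31 + 2 = 163.
Each receives 0.82 × 163 = 133.66 from the guild treasury.
Player 6 keeps 36 − 31 = 5, so Player 6's payoff is 5 + 133.66 = 138.66.

138.66 gold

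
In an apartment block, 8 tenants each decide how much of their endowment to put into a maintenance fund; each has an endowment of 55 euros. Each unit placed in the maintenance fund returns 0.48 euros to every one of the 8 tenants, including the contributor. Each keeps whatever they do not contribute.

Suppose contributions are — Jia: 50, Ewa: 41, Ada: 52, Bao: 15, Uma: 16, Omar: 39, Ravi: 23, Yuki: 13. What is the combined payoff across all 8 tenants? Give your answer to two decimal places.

Total contributed: 50 + 41 + 52 + 15 + 16 + 39 + 23 + 13 = 249; total kept: 8 × 55 − 249 = 191.
The maintenance fund pays out 0.48 × 8 × 249 = 956.16 in aggregate.
Group total = 191 + 956.16 = 1147.16.

1147.16 euros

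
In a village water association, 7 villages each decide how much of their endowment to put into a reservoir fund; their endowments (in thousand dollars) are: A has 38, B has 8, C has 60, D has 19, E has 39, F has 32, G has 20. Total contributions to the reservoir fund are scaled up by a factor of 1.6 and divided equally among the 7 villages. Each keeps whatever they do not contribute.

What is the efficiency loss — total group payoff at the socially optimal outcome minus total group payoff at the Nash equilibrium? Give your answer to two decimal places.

129.60 thousand dollars

The private return per contributed unit is 1.6/7 = 0.2286 < 1 for every player regardless of endowment, so the Nash equilibrium is zero contribution and the group total is Σ E_j = 38 + 8 + 60 + 19 + 39 + 32 + 20 = 216.
Each contributed unit returns 1.600 to the group, so the social optimum is full contribution by everyone: group total = 1.600 × 216 = 345.60.
Efficiency loss = (1.600 − 1) × 216 = 129.60.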